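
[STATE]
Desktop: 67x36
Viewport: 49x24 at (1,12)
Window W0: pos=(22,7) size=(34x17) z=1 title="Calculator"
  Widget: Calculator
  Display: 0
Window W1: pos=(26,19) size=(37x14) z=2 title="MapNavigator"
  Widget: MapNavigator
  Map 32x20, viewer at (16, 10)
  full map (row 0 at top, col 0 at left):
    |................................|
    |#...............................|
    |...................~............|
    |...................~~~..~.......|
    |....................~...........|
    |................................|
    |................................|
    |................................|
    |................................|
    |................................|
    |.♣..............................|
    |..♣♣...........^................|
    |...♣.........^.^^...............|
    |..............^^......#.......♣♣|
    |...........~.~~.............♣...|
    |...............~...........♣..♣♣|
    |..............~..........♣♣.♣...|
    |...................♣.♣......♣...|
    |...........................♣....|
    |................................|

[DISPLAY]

                     ┃│ 7 │ 8 │ 9 │ ÷ │          
                     ┃├───┼───┼───┼───┤          
                     ┃│ 4 │ 5 │ 6 │ × │          
                     ┃├───┼───┼───┼───┤          
                     ┃│ 1 │ 2 │ 3 │ - │          
                     ┃├───┼───┼───┼───┤          
                     ┃│ 0 │ . │ = │ + │          
                     ┃├──┏━━━━━━━━━━━━━━━━━━━━━━━
                     ┃│ C┃ MapNavigator          
                     ┃└──┠───────────────────────
                     ┃   ┃ ......................
                     ┗━━━┃ ......................
                         ┃ ......................
                         ┃ ......................
                         ┃ ......................
                         ┃ .♣..............@.....
                         ┃ ..♣♣...........^......
                         ┃ ...♣.........^.^^.....
                         ┃ ..............^^......
                         ┃ ...........~.~~.......
                         ┗━━━━━━━━━━━━━━━━━━━━━━━
                                                 
                                                 
                                                 


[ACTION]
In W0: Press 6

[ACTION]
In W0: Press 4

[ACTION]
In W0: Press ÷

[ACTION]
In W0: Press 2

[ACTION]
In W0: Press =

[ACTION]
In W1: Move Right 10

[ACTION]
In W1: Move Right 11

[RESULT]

                     ┃│ 7 │ 8 │ 9 │ ÷ │          
                     ┃├───┼───┼───┼───┤          
                     ┃│ 4 │ 5 │ 6 │ × │          
                     ┃├───┼───┼───┼───┤          
                     ┃│ 1 │ 2 │ 3 │ - │          
                     ┃├───┼───┼───┼───┤          
                     ┃│ 0 │ . │ = │ + │          
                     ┃├──┏━━━━━━━━━━━━━━━━━━━━━━━
                     ┃│ C┃ MapNavigator          
                     ┃└──┠───────────────────────
                     ┃   ┃..................     
                     ┗━━━┃..................     
                         ┃..................     
                         ┃..................     
                         ┃..................     
                         ┃.................@     
                         ┃.^................     
                         ┃.^^...............     
                         ┃^^......#.......♣♣     
                         ┃~.............♣...     
                         ┗━━━━━━━━━━━━━━━━━━━━━━━
                                                 
                                                 
                                                 


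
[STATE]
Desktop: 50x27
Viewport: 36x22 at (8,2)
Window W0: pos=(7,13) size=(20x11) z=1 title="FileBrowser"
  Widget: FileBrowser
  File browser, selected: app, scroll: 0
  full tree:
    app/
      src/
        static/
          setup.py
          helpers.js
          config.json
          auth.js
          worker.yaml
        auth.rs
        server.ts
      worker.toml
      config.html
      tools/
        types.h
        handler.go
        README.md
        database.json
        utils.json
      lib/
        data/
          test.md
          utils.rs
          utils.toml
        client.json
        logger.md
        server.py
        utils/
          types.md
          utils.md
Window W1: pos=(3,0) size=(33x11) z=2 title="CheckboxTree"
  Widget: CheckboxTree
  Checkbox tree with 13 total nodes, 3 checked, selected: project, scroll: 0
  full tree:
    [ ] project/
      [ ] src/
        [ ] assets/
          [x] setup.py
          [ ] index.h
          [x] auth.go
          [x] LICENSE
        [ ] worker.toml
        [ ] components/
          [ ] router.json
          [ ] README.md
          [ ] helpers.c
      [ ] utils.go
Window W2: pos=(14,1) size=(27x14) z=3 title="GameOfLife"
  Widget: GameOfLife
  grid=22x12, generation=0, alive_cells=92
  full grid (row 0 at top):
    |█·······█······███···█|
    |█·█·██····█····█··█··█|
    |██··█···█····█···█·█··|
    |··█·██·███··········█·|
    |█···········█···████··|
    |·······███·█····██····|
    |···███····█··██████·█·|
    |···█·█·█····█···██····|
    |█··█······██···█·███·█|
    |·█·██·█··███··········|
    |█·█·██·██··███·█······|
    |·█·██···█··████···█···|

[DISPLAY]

──────┃ GameOfLife              ┃   
 proje┠─────────────────────────┨   
-] src┃Gen: 0                   ┃   
 [-] a┃█·█·██····█····█··█··█   ┃   
   [x]┃██··█···█····█···█·█··   ┃   
   [ ]┃··█·██·███··········█·   ┃   
   [x]┃█···········█···████··   ┃   
   [x]┃·······███·█····██····   ┃   
━━━━━━┃···███····█··██████·█·   ┃   
      ┃···█·█·█····█···██····   ┃   
      ┃█··█······██···█·███·█   ┃   
━━━━━━┃·█·██·█··███··········   ┃   
 FileB┗━━━━━━━━━━━━━━━━━━━━━━━━━┛   
──────────────────┨                 
> [-] app/        ┃                 
    [+] src/      ┃                 
    worker.toml   ┃                 
    config.html   ┃                 
    [+] tools/    ┃                 
    [+] lib/      ┃                 
                  ┃                 
━━━━━━━━━━━━━━━━━━┛                 


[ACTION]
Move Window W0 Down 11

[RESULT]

──────┃ GameOfLife              ┃   
 proje┠─────────────────────────┨   
-] src┃Gen: 0                   ┃   
 [-] a┃█·█·██····█····█··█··█   ┃   
   [x]┃██··█···█····█···█·█··   ┃   
   [ ]┃··█·██·███··········█·   ┃   
   [x]┃█···········█···████··   ┃   
   [x]┃·······███·█····██····   ┃   
━━━━━━┃···███····█··██████·█·   ┃   
      ┃···█·█·█····█···██····   ┃   
      ┃█··█······██···█·███·█   ┃   
      ┃·█·██·█··███··········   ┃   
      ┗━━━━━━━━━━━━━━━━━━━━━━━━━┛   
                                    
━━━━━━━━━━━━━━━━━━┓                 
 FileBrowser      ┃                 
──────────────────┨                 
> [-] app/        ┃                 
    [+] src/      ┃                 
    worker.toml   ┃                 
    config.html   ┃                 
    [+] tools/    ┃                 


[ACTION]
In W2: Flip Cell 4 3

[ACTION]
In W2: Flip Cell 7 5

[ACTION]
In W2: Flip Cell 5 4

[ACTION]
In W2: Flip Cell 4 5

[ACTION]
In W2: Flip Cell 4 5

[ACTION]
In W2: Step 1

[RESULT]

──────┃ GameOfLife              ┃   
 proje┠─────────────────────────┨   
-] src┃Gen: 1                   ┃   
 [-] a┃█··███···█····██··█·█·   ┃   
   [x]┃█·█···███·········███·   ┃   
   [ ]┃█·█·██·███······█···█·   ┃   
   [x]┃···█·██···█·····█·██··   ┃   
   [x]┃·····█··███████·······   ┃   
━━━━━━┃···█·███·██████···█···   ┃   
      ┃··██······█·██······█·   ┃   
      ┃···█·····█··█····██···   ┃   
      ┃██····████····█·█·█···   ┃   
      ┗━━━━━━━━━━━━━━━━━━━━━━━━━┛   
                                    
━━━━━━━━━━━━━━━━━━┓                 
 FileBrowser      ┃                 
──────────────────┨                 
> [-] app/        ┃                 
    [+] src/      ┃                 
    worker.toml   ┃                 
    config.html   ┃                 
    [+] tools/    ┃                 


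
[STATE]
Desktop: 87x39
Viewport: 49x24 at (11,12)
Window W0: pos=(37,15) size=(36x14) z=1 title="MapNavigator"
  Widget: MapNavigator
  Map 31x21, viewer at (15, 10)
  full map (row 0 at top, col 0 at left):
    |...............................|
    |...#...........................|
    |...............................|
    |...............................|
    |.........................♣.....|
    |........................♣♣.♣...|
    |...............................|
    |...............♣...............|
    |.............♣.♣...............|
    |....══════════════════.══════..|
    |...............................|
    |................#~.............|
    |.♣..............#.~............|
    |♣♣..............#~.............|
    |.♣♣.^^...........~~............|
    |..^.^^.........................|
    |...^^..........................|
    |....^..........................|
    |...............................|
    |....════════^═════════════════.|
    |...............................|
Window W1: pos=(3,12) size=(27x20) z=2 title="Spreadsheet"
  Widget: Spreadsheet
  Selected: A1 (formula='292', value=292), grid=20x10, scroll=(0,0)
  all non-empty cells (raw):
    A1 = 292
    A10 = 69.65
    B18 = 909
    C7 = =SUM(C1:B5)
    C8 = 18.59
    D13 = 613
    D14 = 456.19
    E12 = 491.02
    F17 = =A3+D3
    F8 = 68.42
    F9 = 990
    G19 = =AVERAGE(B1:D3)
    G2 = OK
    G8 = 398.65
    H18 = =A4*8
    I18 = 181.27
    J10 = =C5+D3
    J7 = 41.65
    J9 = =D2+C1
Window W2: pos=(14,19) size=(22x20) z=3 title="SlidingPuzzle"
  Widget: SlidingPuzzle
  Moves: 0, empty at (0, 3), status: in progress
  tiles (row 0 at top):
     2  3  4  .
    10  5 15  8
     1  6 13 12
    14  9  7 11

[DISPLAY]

━━━━━━━━━━━━━━━━━━┓                              
sheet             ┃                              
──────────────────┨                              
                  ┃       ┏━━━━━━━━━━━━━━━━━━━━━━
A       B       C ┃       ┃ MapNavigator         
------------------┃       ┠──────────────────────
[292]       0     ┃       ┃  ....................
   ┏━━━━━━━━━━━━━━━━━━━━┓ ┃  ....................
   ┃ SlidingPuzzle      ┃ ┃  ...............♣....
   ┠────────────────────┨ ┃  .............♣.♣....
   ┃┌────┬────┬────┬────┃ ┃  ....════════════════
   ┃│  2 │  3 │  4 │    ┃ ┃  ...............@....
   ┃├────┼────┼────┼────┃ ┃  ................#~..
   ┃│ 10 │  5 │ 15 │  8 ┃ ┃  .♣..............#.~.
   ┃├────┼────┼────┼────┃ ┃  ♣♣..............#~..
69.┃│  1 │  6 │ 13 │ 12 ┃ ┃  .♣♣.^^...........~~.
   ┃├────┼────┼────┼────┃ ┗━━━━━━━━━━━━━━━━━━━━━━
   ┃│ 14 │  9 │  7 │ 11 ┃                        
   ┃└────┴────┴────┴────┃                        
━━━┃Moves: 0            ┃                        
   ┃                    ┃                        
   ┃                    ┃                        
   ┃                    ┃                        
   ┃                    ┃                        


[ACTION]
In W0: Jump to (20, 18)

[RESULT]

━━━━━━━━━━━━━━━━━━┓                              
sheet             ┃                              
──────────────────┨                              
                  ┃       ┏━━━━━━━━━━━━━━━━━━━━━━
A       B       C ┃       ┃ MapNavigator         
------------------┃       ┠──────────────────────
[292]       0     ┃       ┃.............#~.......
   ┏━━━━━━━━━━━━━━━━━━━━┓ ┃.^^...........~~......
   ┃ SlidingPuzzle      ┃ ┃.^^...................
   ┠────────────────────┨ ┃^^....................
   ┃┌────┬────┬────┬────┃ ┃.^....................
   ┃│  2 │  3 │  4 │    ┃ ┃.................@....
   ┃├────┼────┼────┼────┃ ┃.════════^════════════
   ┃│ 10 │  5 │ 15 │  8 ┃ ┃......................
   ┃├────┼────┼────┼────┃ ┃                      
69.┃│  1 │  6 │ 13 │ 12 ┃ ┃                      
   ┃├────┼────┼────┼────┃ ┗━━━━━━━━━━━━━━━━━━━━━━
   ┃│ 14 │  9 │  7 │ 11 ┃                        
   ┃└────┴────┴────┴────┃                        
━━━┃Moves: 0            ┃                        
   ┃                    ┃                        
   ┃                    ┃                        
   ┃                    ┃                        
   ┃                    ┃                        


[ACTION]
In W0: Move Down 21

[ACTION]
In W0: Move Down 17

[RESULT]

━━━━━━━━━━━━━━━━━━┓                              
sheet             ┃                              
──────────────────┨                              
                  ┃       ┏━━━━━━━━━━━━━━━━━━━━━━
A       B       C ┃       ┃ MapNavigator         
------------------┃       ┠──────────────────────
[292]       0     ┃       ┃.^^...................
   ┏━━━━━━━━━━━━━━━━━━━━┓ ┃^^....................
   ┃ SlidingPuzzle      ┃ ┃.^....................
   ┠────────────────────┨ ┃......................
   ┃┌────┬────┬────┬────┃ ┃.════════^════════════
   ┃│  2 │  3 │  4 │    ┃ ┃.................@....
   ┃├────┼────┼────┼────┃ ┃                      
   ┃│ 10 │  5 │ 15 │  8 ┃ ┃                      
   ┃├────┼────┼────┼────┃ ┃                      
69.┃│  1 │  6 │ 13 │ 12 ┃ ┃                      
   ┃├────┼────┼────┼────┃ ┗━━━━━━━━━━━━━━━━━━━━━━
   ┃│ 14 │  9 │  7 │ 11 ┃                        
   ┃└────┴────┴────┴────┃                        
━━━┃Moves: 0            ┃                        
   ┃                    ┃                        
   ┃                    ┃                        
   ┃                    ┃                        
   ┃                    ┃                        


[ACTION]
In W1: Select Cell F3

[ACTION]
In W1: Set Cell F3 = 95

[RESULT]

━━━━━━━━━━━━━━━━━━┓                              
sheet             ┃                              
──────────────────┨                              
                  ┃       ┏━━━━━━━━━━━━━━━━━━━━━━
A       B       C ┃       ┃ MapNavigator         
------------------┃       ┠──────────────────────
  292       0     ┃       ┃.^^...................
   ┏━━━━━━━━━━━━━━━━━━━━┓ ┃^^....................
   ┃ SlidingPuzzle      ┃ ┃.^....................
   ┠────────────────────┨ ┃......................
   ┃┌────┬────┬────┬────┃ ┃.════════^════════════
   ┃│  2 │  3 │  4 │    ┃ ┃.................@....
   ┃├────┼────┼────┼────┃ ┃                      
   ┃│ 10 │  5 │ 15 │  8 ┃ ┃                      
   ┃├────┼────┼────┼────┃ ┃                      
69.┃│  1 │  6 │ 13 │ 12 ┃ ┃                      
   ┃├────┼────┼────┼────┃ ┗━━━━━━━━━━━━━━━━━━━━━━
   ┃│ 14 │  9 │  7 │ 11 ┃                        
   ┃└────┴────┴────┴────┃                        
━━━┃Moves: 0            ┃                        
   ┃                    ┃                        
   ┃                    ┃                        
   ┃                    ┃                        
   ┃                    ┃                        


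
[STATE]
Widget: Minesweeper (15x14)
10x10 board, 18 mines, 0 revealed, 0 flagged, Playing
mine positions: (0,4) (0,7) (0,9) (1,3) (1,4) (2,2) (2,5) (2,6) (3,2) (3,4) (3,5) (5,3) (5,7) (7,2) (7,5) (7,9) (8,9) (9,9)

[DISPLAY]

■■■■■■■■■■     
■■■■■■■■■■     
■■■■■■■■■■     
■■■■■■■■■■     
■■■■■■■■■■     
■■■■■■■■■■     
■■■■■■■■■■     
■■■■■■■■■■     
■■■■■■■■■■     
■■■■■■■■■■     
               
               
               
               


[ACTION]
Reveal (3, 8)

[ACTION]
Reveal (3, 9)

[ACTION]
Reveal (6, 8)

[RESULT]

■■■■■■■■■■     
■■■■■■■221     
■■■■■■■1       
■■■■■■■1       
■■■■■■■11      
■■■■■■■■1      
■■■■■■■■21     
■■■■■■■■■■     
■■■■■■■■■■     
■■■■■■■■■■     
               
               
               
               


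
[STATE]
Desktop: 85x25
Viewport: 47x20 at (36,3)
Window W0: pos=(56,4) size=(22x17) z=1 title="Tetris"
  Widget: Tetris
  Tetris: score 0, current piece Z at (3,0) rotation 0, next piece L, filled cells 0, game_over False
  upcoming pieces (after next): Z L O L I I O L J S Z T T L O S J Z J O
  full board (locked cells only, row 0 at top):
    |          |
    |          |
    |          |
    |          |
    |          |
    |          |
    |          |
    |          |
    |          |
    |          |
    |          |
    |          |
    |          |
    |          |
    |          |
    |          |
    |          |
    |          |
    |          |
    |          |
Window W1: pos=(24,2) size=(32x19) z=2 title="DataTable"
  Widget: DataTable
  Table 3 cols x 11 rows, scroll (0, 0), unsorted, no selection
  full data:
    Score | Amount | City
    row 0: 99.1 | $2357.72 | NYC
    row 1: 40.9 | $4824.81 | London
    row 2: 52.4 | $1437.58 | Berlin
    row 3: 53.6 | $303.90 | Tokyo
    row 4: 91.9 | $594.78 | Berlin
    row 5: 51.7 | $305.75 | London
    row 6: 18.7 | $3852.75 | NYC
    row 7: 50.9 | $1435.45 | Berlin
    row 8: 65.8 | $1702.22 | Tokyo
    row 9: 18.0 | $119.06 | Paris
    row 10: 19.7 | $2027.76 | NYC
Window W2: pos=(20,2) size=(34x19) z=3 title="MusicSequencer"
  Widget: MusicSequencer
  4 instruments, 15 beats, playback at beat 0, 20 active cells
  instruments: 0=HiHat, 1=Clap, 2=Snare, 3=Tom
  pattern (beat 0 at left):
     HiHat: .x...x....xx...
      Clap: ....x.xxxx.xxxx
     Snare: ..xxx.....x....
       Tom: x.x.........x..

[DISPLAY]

                 ┃ ┃                           
─────────────────┨─┨┏━━━━━━━━━━━━━━━━━━━━┓     
901234           ┃ ┃┃ Tetris             ┃     
·██···           ┃ ┃┠────────────────────┨     
█·████           ┃ ┃┃          │Next:    ┃     
·█····           ┃ ┃┃          │  ▒      ┃     
···█··           ┃ ┃┃          │▒▒▒      ┃     
                 ┃ ┃┃          │         ┃     
                 ┃ ┃┃          │         ┃     
                 ┃ ┃┃          │         ┃     
                 ┃ ┃┃          │Score:   ┃     
                 ┃ ┃┃          │0        ┃     
                 ┃ ┃┃          │         ┃     
                 ┃ ┃┃          │         ┃     
                 ┃ ┃┃          │         ┃     
                 ┃ ┃┃          │         ┃     
                 ┃ ┃┃          │         ┃     
━━━━━━━━━━━━━━━━━┛━┛┗━━━━━━━━━━━━━━━━━━━━┛     
                                               
                                               


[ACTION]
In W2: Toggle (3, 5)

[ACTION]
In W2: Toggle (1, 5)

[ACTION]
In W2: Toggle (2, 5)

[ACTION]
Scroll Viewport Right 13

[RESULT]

               ┃ ┃                             
───────────────┨─┨┏━━━━━━━━━━━━━━━━━━━━┓       
1234           ┃ ┃┃ Tetris             ┃       
█···           ┃ ┃┠────────────────────┨       
████           ┃ ┃┃          │Next:    ┃       
····           ┃ ┃┃          │  ▒      ┃       
·█··           ┃ ┃┃          │▒▒▒      ┃       
               ┃ ┃┃          │         ┃       
               ┃ ┃┃          │         ┃       
               ┃ ┃┃          │         ┃       
               ┃ ┃┃          │Score:   ┃       
               ┃ ┃┃          │0        ┃       
               ┃ ┃┃          │         ┃       
               ┃ ┃┃          │         ┃       
               ┃ ┃┃          │         ┃       
               ┃ ┃┃          │         ┃       
               ┃ ┃┃          │         ┃       
━━━━━━━━━━━━━━━┛━┛┗━━━━━━━━━━━━━━━━━━━━┛       
                                               
                                               


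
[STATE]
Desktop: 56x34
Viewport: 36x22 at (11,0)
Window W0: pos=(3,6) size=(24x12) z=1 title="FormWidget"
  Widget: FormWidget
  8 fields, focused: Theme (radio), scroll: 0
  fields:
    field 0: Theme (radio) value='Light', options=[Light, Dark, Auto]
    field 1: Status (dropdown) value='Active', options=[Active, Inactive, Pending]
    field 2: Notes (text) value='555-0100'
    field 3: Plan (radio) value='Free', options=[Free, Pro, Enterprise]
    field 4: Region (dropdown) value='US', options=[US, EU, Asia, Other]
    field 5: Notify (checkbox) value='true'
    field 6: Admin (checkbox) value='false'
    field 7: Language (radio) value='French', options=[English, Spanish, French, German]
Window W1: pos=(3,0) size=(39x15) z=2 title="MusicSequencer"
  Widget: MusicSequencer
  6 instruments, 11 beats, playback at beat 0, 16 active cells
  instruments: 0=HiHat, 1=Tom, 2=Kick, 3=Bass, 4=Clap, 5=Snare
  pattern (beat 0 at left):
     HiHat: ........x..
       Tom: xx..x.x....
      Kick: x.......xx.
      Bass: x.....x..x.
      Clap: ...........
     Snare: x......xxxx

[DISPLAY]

━━━━━━━━━━━━━━━━━━━━━━━━━━━━━━┓     
equencer                      ┃     
──────────────────────────────┨     
1234567890                    ┃     
·······█··                    ┃     
█··█·█····                    ┃     
·······██·                    ┃     
·····█··█·                    ┃     
··········                    ┃     
······████                    ┃     
                              ┃     
                              ┃     
                              ┃     
                              ┃     
━━━━━━━━━━━━━━━━━━━━━━━━━━━━━━┛     
:      [ ]     ┃                    
age:   ( ) Engl┃                    
━━━━━━━━━━━━━━━┛                    
                                    
                                    
                                    
                                    


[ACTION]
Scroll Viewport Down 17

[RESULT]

                              ┃     
                              ┃     
━━━━━━━━━━━━━━━━━━━━━━━━━━━━━━┛     
:      [ ]     ┃                    
age:   ( ) Engl┃                    
━━━━━━━━━━━━━━━┛                    
                                    
                                    
                                    
                                    
                                    
                                    
                                    
                                    
                                    
                                    
                                    
                                    
                                    
                                    
                                    
                                    


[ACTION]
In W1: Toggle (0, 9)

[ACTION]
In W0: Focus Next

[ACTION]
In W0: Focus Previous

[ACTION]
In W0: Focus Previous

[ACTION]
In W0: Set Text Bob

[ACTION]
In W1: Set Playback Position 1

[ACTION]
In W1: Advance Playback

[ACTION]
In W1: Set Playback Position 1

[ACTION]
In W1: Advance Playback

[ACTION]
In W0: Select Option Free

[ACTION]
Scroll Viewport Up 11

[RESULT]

equencer                      ┃     
──────────────────────────────┨     
1▼34567890                    ┃     
·······██·                    ┃     
█··█·█····                    ┃     
·······██·                    ┃     
·····█··█·                    ┃     
··········                    ┃     
······████                    ┃     
                              ┃     
                              ┃     
                              ┃     
                              ┃     
━━━━━━━━━━━━━━━━━━━━━━━━━━━━━━┛     
:      [ ]     ┃                    
age:   ( ) Engl┃                    
━━━━━━━━━━━━━━━┛                    
                                    
                                    
                                    
                                    
                                    


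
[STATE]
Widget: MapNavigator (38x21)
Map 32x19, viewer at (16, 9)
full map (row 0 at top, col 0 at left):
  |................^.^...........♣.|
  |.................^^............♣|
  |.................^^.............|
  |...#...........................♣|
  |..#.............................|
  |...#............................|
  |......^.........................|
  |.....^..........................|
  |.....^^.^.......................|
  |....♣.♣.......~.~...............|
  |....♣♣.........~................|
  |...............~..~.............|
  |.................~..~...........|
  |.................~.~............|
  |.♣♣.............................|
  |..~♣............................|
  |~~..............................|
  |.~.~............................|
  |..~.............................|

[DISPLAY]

                                      
   ................^.^...........♣.   
   .................^^............♣   
   .................^^.............   
   ...#...........................♣   
   ..#.............................   
   ...#............................   
   ......^.........................   
   .....^..........................   
   .....^^.^.......................   
   ....♣.♣.......~.@...............   
   ....♣♣.........~................   
   ...............~..~.............   
   .................~..~...........   
   .................~.~............   
   .♣♣.............................   
   ..~♣............................   
   ~~..............................   
   .~.~............................   
   ..~.............................   
                                      


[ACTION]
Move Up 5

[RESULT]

                                      
                                      
                                      
                                      
                                      
                                      
   ................^.^...........♣.   
   .................^^............♣   
   .................^^.............   
   ...#...........................♣   
   ..#.............@...............   
   ...#............................   
   ......^.........................   
   .....^..........................   
   .....^^.^.......................   
   ....♣.♣.......~.~...............   
   ....♣♣.........~................   
   ...............~..~.............   
   .................~..~...........   
   .................~.~............   
   .♣♣.............................   


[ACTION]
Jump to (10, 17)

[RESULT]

         .....^.......................
         .....^^.^....................
         ....♣.♣.......~.~............
         ....♣♣.........~.............
         ...............~..~..........
         .................~..~........
         .................~.~.........
         .♣♣..........................
         ..~♣.........................
         ~~...........................
         .~.~......@..................
         ..~..........................
                                      
                                      
                                      
                                      
                                      
                                      
                                      
                                      
                                      


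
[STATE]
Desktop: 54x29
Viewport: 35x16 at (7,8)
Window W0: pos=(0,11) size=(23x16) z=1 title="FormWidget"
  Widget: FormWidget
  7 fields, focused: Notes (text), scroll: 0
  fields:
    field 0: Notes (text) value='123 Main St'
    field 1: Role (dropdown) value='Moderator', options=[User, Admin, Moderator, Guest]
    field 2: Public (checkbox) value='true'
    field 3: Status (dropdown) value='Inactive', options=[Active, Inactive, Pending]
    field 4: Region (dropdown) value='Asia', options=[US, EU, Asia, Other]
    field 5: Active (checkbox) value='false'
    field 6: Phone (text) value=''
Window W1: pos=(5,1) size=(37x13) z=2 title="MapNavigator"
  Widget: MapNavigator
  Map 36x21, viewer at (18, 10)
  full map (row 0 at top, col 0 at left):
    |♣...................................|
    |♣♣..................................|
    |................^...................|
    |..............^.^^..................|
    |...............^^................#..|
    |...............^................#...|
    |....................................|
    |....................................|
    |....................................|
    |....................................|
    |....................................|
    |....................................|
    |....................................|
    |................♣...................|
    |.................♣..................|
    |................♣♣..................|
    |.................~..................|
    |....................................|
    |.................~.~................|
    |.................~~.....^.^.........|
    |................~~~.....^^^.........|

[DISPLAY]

................@.................┃
..................................┃
..................................┃
..............♣...................┃
...............♣..................┃
━━━━━━━━━━━━━━━━━━━━━━━━━━━━━━━━━━┛
s:      [123 M]┃                   
:       [Mode▼]┃                   
ic:     [x]    ┃                   
us:     [Inac▼]┃                   
on:     [Asia▼]┃                   
ve:     [ ]    ┃                   
e:      [     ]┃                   
               ┃                   
               ┃                   
               ┃                   


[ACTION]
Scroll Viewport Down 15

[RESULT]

━━━━━━━━━━━━━━━━━━━━━━━━━━━━━━━━━━┛
s:      [123 M]┃                   
:       [Mode▼]┃                   
ic:     [x]    ┃                   
us:     [Inac▼]┃                   
on:     [Asia▼]┃                   
ve:     [ ]    ┃                   
e:      [     ]┃                   
               ┃                   
               ┃                   
               ┃                   
               ┃                   
               ┃                   
━━━━━━━━━━━━━━━┛                   
                                   
                                   


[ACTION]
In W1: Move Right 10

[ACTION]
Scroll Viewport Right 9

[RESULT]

━━━━━━━━━━━━━━━━━━━━━━━━━┛         
123 M]┃                            
Mode▼]┃                            
x]    ┃                            
Inac▼]┃                            
Asia▼]┃                            
 ]    ┃                            
     ]┃                            
      ┃                            
      ┃                            
      ┃                            
      ┃                            
      ┃                            
━━━━━━┛                            
                                   
                                   


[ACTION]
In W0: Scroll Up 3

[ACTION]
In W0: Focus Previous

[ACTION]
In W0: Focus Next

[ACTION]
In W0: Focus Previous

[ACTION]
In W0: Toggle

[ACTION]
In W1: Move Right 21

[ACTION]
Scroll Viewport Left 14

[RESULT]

───┗━━━━━━━━━━━━━━━━━━━━━━━━━━━━━━━
 Notes:      [123 M]┃              
 Role:       [Mode▼]┃              
 Public:     [x]    ┃              
 Status:     [Inac▼]┃              
 Region:     [Asia▼]┃              
 Active:     [ ]    ┃              
 Phone:      [     ]┃              
                    ┃              
                    ┃              
                    ┃              
                    ┃              
                    ┃              
━━━━━━━━━━━━━━━━━━━━┛              
                                   
                                   


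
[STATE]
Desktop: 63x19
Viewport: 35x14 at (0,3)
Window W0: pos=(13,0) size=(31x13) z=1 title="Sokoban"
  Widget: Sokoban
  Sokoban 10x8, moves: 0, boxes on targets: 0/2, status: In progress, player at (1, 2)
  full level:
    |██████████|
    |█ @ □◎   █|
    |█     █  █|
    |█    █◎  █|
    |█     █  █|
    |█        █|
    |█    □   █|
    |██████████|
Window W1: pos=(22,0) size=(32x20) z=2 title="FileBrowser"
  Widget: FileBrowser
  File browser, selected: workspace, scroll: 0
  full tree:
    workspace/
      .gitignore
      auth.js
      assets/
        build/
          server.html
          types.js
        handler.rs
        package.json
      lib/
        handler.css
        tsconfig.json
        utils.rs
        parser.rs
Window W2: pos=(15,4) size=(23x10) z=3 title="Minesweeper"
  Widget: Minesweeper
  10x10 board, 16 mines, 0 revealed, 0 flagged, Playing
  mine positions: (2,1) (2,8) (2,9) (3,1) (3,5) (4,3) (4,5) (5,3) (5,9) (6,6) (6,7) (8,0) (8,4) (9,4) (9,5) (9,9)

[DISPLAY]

             ┃████████┃> [-] worksp
             ┃█┏━━━━━━━━━━━━━━━━━━━
             ┃█┃ Minesweeper       
             ┃█┠───────────────────
             ┃█┃■■■■■■■■■■         
             ┃█┃■■■■■■■■■■         
             ┃█┃■■■■■■■■■■         
             ┃█┃■■■■■■■■■■         
             ┃M┃■■■■■■■■■■         
             ┗━┃■■■■■■■■■■         
               ┗━━━━━━━━━━━━━━━━━━━
                      ┃            
                      ┃            
                      ┃            


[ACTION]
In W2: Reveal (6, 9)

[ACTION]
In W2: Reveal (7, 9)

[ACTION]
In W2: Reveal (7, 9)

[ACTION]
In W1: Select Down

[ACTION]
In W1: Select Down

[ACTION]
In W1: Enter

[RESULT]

             ┃████████┃  [-] worksp
             ┃█┏━━━━━━━━━━━━━━━━━━━
             ┃█┃ Minesweeper       
             ┃█┠───────────────────
             ┃█┃■■■■■■■■■■         
             ┃█┃■■■■■■■■■■         
             ┃█┃■■■■■■■■■■         
             ┃█┃■■■■■■■■■■         
             ┃M┃■■■■■■■■■■         
             ┗━┃■■■■■■■■■■         
               ┗━━━━━━━━━━━━━━━━━━━
                      ┃            
                      ┃            
                      ┃            
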